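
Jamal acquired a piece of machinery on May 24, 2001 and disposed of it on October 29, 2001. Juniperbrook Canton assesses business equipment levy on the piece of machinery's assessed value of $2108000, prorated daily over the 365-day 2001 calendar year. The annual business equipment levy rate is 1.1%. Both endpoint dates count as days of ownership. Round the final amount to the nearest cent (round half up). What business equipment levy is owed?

Days held (May 24 – October 29, 2001): 159 out of 365
Tax = $2108000 × 1.1% × 159/365 = $10101.0740

$10101.07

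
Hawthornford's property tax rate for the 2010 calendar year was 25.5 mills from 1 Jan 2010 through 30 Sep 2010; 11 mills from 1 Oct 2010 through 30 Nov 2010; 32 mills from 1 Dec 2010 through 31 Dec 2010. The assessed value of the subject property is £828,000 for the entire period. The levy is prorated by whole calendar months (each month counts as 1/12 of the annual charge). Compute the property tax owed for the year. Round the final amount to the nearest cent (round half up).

1 Jan – 30 Sep 2010: 9 months at 25.5 mills → £828,000 × 2.55% × 9/12 = £15,835.5000
1 Oct – 30 Nov 2010: 2 months at 11 mills → £828,000 × 1.1% × 2/12 = £1,518.0000
1 Dec – 31 Dec 2010: 1 month at 32 mills → £828,000 × 3.2% × 1/12 = £2,208.0000
Total = £19,561.5000

£19,561.50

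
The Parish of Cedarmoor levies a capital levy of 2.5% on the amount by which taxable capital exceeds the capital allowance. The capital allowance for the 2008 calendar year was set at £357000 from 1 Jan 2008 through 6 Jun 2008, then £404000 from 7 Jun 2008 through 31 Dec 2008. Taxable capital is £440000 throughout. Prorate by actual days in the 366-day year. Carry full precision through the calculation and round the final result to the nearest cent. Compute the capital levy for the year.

1 Jan – 6 Jun 2008: 158 days, exemption £357000 → (£440000 − £357000) × 2.5% × 158/366 = £895.7650
7 Jun – 31 Dec 2008: 208 days, exemption £404000 → (£440000 − £404000) × 2.5% × 208/366 = £511.4754
Total = £1407.2404

£1407.24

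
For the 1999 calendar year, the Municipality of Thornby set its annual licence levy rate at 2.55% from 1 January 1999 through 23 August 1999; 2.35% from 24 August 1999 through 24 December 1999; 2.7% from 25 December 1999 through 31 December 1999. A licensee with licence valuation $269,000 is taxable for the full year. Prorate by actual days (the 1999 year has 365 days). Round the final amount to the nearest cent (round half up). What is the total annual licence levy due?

1 January – 23 August 1999: 235 days at 2.55% → $269,000 × 2.55% × 235/365 = $4,416.3904
24 August – 24 December 1999: 123 days at 2.35% → $269,000 × 2.35% × 123/365 = $2,130.2589
25 December – 31 December 1999: 7 days at 2.7% → $269,000 × 2.7% × 7/365 = $139.2904
Total = $6,685.9397

$6,685.94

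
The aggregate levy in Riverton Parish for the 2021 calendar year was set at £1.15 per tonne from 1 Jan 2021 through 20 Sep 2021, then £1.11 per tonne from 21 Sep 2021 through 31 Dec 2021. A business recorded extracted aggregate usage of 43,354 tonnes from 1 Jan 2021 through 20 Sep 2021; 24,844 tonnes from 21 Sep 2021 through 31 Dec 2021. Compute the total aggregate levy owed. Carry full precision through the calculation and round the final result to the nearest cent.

£77,433.94

1 Jan – 20 Sep 2021: 43,354 tonnes at £1.15/tonne → £49,857.10
21 Sep – 31 Dec 2021: 24,844 tonnes at £1.11/tonne → £27,576.84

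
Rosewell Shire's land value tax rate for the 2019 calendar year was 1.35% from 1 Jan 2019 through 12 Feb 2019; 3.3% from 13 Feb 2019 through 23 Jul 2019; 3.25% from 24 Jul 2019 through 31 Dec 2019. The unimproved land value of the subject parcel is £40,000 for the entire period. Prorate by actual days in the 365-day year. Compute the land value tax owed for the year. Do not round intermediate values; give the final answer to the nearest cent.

1 Jan – 12 Feb 2019: 43 days at 1.35% → £40,000 × 1.35% × 43/365 = £63.6164
13 Feb – 23 Jul 2019: 161 days at 3.3% → £40,000 × 3.3% × 161/365 = £582.2466
24 Jul – 31 Dec 2019: 161 days at 3.25% → £40,000 × 3.25% × 161/365 = £573.4247
Total = £1,219.2877

£1,219.29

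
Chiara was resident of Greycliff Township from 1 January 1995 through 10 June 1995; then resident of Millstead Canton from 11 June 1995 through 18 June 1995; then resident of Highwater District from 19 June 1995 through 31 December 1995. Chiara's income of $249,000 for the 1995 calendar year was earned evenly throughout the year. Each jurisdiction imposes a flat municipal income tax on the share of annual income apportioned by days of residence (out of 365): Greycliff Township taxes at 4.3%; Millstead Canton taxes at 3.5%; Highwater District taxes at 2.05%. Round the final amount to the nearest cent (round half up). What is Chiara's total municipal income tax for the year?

$7,654.87

Greycliff Township, 1 January – 10 June 1995: 161 days → $249,000 × 4.3% × 161/365 = $4,722.8137
Millstead Canton, 11 June – 18 June 1995: 8 days → $249,000 × 3.5% × 8/365 = $191.0137
Highwater District, 19 June – 31 December 1995: 196 days → $249,000 × 2.05% × 196/365 = $2,741.0466
Total = $7,654.8740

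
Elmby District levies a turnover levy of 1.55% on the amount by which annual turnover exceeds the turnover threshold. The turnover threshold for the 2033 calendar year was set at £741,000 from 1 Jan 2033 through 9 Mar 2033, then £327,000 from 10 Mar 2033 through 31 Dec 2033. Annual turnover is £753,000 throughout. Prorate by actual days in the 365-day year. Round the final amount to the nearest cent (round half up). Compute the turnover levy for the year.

£5,407.50

1 Jan – 9 Mar 2033: 68 days, exemption £741,000 → (£753,000 − £741,000) × 1.55% × 68/365 = £34.6521
10 Mar – 31 Dec 2033: 297 days, exemption £327,000 → (£753,000 − £327,000) × 1.55% × 297/365 = £5,372.8521
Total = £5,407.5041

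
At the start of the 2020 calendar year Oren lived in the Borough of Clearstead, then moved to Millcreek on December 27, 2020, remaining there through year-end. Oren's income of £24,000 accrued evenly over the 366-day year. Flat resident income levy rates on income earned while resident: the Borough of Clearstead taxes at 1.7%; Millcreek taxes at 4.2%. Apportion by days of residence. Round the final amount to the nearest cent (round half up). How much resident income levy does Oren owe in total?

The Borough of Clearstead, January 1 – December 26, 2020: 361 days → £24,000 × 1.7% × 361/366 = £402.4262
Millcreek, December 27 – December 31, 2020: 5 days → £24,000 × 4.2% × 5/366 = £13.7705
Total = £416.1967

£416.20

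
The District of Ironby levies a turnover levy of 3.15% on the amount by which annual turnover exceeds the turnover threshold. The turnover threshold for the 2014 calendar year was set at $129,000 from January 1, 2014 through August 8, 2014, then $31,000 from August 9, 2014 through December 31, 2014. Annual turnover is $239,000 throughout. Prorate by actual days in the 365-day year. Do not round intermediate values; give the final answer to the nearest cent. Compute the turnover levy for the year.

$4,691.34

January 1 – August 8, 2014: 220 days, exemption $129,000 → ($239,000 − $129,000) × 3.15% × 220/365 = $2,088.4932
August 9 – December 31, 2014: 145 days, exemption $31,000 → ($239,000 − $31,000) × 3.15% × 145/365 = $2,602.8493
Total = $4,691.3425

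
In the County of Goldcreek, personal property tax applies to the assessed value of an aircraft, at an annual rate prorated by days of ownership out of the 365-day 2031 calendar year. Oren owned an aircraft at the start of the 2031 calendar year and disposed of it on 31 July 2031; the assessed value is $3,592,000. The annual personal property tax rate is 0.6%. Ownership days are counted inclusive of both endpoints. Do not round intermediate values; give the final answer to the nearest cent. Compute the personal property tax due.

Days held (1 January – 31 July 2031): 212 out of 365
Tax = $3,592,000 × 0.6% × 212/365 = $12,517.8740

$12,517.87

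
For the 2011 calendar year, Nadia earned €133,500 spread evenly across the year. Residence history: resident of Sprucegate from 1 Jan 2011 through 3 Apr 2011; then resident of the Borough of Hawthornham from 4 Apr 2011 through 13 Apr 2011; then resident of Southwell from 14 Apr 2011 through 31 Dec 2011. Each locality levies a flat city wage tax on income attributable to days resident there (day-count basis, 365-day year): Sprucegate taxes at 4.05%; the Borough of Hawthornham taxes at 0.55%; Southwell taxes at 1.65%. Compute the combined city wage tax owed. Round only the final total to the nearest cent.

€2,978.88

Sprucegate, 1 Jan – 3 Apr 2011: 93 days → €133,500 × 4.05% × 93/365 = €1,377.6103
The Borough of Hawthornham, 4 Apr – 13 Apr 2011: 10 days → €133,500 × 0.55% × 10/365 = €20.1164
Southwell, 14 Apr – 31 Dec 2011: 262 days → €133,500 × 1.65% × 262/365 = €1,581.1521
Total = €2,978.8788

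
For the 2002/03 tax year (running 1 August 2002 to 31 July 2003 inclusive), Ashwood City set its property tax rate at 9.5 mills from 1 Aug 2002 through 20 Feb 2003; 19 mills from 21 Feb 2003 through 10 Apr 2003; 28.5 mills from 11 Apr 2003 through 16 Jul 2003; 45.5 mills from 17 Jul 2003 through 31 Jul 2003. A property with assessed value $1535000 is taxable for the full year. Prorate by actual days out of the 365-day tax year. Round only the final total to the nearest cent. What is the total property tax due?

$26561.81

1 Aug 2002 – 20 Feb 2003: 204 days at 9.5 mills → $1535000 × 0.95% × 204/365 = $8150.2192
21 Feb – 10 Apr 2003: 49 days at 19 mills → $1535000 × 1.9% × 49/365 = $3915.3014
11 Apr – 16 Jul 2003: 97 days at 28.5 mills → $1535000 × 2.85% × 97/365 = $11626.0479
17 Jul – 31 Jul 2003: 15 days at 45.5 mills → $1535000 × 4.55% × 15/365 = $2870.2397
Total = $26561.8082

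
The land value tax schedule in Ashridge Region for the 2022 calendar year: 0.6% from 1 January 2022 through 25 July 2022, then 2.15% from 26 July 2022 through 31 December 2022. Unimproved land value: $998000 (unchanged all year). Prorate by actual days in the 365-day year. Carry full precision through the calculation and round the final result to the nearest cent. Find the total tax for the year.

$12726.55

1 January – 25 July 2022: 206 days at 0.6% → $998000 × 0.6% × 206/365 = $3379.5288
26 July – 31 December 2022: 159 days at 2.15% → $998000 × 2.15% × 159/365 = $9347.0219
Total = $12726.5507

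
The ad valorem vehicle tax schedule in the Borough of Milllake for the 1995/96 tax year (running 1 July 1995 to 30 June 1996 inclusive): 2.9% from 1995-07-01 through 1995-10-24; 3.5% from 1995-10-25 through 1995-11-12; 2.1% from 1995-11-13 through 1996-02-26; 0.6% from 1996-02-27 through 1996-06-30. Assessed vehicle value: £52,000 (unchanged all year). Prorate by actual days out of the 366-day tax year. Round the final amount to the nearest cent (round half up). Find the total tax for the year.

1995-07-01 to 1995-10-24: 116 days at 2.9% → £52,000 × 2.9% × 116/366 = £477.9454
1995-10-25 to 1995-11-12: 19 days at 3.5% → £52,000 × 3.5% × 19/366 = £94.4809
1995-11-13 to 1996-02-26: 106 days at 2.1% → £52,000 × 2.1% × 106/366 = £316.2623
1996-02-27 to 1996-06-30: 125 days at 0.6% → £52,000 × 0.6% × 125/366 = £106.5574
Total = £995.2459

£995.25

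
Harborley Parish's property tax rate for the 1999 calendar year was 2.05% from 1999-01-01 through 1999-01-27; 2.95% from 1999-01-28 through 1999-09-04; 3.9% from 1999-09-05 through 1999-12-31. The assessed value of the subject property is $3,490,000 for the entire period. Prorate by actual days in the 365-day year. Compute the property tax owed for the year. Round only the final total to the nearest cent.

$111,350.12

1999-01-01 to 1999-01-27: 27 days at 2.05% → $3,490,000 × 2.05% × 27/365 = $5,292.3699
1999-01-28 to 1999-09-04: 220 days at 2.95% → $3,490,000 × 2.95% × 220/365 = $62,055.0685
1999-09-05 to 1999-12-31: 118 days at 3.9% → $3,490,000 × 3.9% × 118/365 = $44,002.6849
Total = $111,350.1233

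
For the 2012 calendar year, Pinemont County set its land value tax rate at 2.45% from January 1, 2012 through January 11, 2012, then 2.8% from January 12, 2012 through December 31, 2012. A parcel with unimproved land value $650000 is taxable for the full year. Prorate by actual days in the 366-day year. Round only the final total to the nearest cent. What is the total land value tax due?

January 1 – January 11, 2012: 11 days at 2.45% → $650000 × 2.45% × 11/366 = $478.6202
January 12 – December 31, 2012: 355 days at 2.8% → $650000 × 2.8% × 355/366 = $17653.0055
Total = $18131.6257

$18131.63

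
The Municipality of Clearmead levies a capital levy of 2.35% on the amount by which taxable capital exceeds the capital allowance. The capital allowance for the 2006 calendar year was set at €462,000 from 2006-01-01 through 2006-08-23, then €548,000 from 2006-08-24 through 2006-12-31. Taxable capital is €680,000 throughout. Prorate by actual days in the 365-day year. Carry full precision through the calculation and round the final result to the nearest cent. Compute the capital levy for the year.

€4,403.19

2006-01-01 to 2006-08-23: 235 days, exemption €462,000 → (€680,000 − €462,000) × 2.35% × 235/365 = €3,298.3699
2006-08-24 to 2006-12-31: 130 days, exemption €548,000 → (€680,000 − €548,000) × 2.35% × 130/365 = €1,104.8219
Total = €4,403.1918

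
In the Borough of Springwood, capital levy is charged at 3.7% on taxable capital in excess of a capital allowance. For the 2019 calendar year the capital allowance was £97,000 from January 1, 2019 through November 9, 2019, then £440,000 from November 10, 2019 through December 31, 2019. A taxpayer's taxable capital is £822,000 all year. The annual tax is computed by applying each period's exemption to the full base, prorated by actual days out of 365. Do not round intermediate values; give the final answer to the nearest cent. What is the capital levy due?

£25,016.97

January 1 – November 9, 2019: 313 days, exemption £97,000 → (£822,000 − £97,000) × 3.7% × 313/365 = £23,003.3562
November 10 – December 31, 2019: 52 days, exemption £440,000 → (£822,000 − £440,000) × 3.7% × 52/365 = £2,013.6110
Total = £25,016.9671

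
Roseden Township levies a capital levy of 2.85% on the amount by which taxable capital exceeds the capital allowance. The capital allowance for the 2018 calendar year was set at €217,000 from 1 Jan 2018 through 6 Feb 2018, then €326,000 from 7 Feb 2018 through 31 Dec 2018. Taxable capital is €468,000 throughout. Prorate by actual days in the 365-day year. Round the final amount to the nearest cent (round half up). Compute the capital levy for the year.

1 Jan – 6 Feb 2018: 37 days, exemption €217,000 → (€468,000 − €217,000) × 2.85% × 37/365 = €725.1493
7 Feb – 31 Dec 2018: 328 days, exemption €326,000 → (€468,000 − €326,000) × 2.85% × 328/365 = €3,636.7562
Total = €4,361.9055

€4,361.91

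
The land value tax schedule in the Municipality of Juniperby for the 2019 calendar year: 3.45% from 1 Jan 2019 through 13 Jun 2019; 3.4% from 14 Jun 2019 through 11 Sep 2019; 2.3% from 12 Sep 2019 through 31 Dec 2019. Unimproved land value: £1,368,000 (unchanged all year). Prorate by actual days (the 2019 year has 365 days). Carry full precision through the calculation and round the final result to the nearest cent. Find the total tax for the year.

£42,243.09

1 Jan – 13 Jun 2019: 164 days at 3.45% → £1,368,000 × 3.45% × 164/365 = £21,205.8740
14 Jun – 11 Sep 2019: 90 days at 3.4% → £1,368,000 × 3.4% × 90/365 = £11,468.7123
12 Sep – 31 Dec 2019: 111 days at 2.3% → £1,368,000 × 2.3% × 111/365 = £9,568.5041
Total = £42,243.0904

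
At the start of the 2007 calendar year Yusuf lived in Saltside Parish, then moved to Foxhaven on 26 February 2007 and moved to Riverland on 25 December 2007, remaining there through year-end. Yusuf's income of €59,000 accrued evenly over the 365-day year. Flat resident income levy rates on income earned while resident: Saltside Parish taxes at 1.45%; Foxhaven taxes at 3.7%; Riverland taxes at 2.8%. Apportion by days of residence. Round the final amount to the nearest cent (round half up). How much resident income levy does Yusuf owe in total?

€1,969.15

Saltside Parish, 1 January – 25 February 2007: 56 days → €59,000 × 1.45% × 56/365 = €131.2548
Foxhaven, 26 February – 24 December 2007: 302 days → €59,000 × 3.7% × 302/365 = €1,806.2082
Riverland, 25 December – 31 December 2007: 7 days → €59,000 × 2.8% × 7/365 = €31.6822
Total = €1,969.1452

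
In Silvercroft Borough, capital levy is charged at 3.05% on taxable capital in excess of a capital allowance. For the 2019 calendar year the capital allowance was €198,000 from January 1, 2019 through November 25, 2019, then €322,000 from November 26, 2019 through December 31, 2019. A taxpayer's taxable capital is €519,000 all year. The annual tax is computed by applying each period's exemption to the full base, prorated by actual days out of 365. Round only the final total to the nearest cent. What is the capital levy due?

January 1 – November 25, 2019: 329 days, exemption €198,000 → (€519,000 − €198,000) × 3.05% × 329/365 = €8,824.8616
November 26 – December 31, 2019: 36 days, exemption €322,000 → (€519,000 − €322,000) × 3.05% × 36/365 = €592.6192
Total = €9,417.4808

€9,417.48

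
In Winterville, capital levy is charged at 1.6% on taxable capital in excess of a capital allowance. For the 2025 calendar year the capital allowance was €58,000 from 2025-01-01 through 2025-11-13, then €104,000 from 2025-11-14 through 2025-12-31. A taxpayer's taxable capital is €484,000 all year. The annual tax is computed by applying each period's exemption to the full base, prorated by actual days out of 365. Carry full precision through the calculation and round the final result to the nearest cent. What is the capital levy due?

€6,719.21

2025-01-01 to 2025-11-13: 317 days, exemption €58,000 → (€484,000 − €58,000) × 1.6% × 317/365 = €5,919.6493
2025-11-14 to 2025-12-31: 48 days, exemption €104,000 → (€484,000 − €104,000) × 1.6% × 48/365 = €799.5616
Total = €6,719.2110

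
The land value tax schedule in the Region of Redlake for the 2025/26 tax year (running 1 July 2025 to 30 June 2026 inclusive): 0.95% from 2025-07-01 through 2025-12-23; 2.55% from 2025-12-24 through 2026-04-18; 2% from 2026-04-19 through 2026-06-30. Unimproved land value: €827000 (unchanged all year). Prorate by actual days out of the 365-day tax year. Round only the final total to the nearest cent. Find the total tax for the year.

€13798.44

2025-07-01 to 2025-12-23: 176 days at 0.95% → €827000 × 0.95% × 176/365 = €3788.3397
2025-12-24 to 2026-04-18: 116 days at 2.55% → €827000 × 2.55% × 116/365 = €6702.0986
2026-04-19 to 2026-06-30: 73 days at 2% → €827000 × 2% × 73/365 = €3308.0000
Total = €13798.4384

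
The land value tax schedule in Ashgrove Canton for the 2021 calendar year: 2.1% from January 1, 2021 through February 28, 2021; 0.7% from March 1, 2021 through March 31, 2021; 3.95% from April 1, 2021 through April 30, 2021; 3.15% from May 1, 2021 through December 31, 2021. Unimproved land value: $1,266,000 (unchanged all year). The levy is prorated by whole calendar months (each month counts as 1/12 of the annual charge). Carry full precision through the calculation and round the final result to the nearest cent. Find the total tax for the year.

January 1 – February 28, 2021: 2 months at 2.1% → $1,266,000 × 2.1% × 2/12 = $4,431.0000
March 1 – March 31, 2021: 1 month at 0.7% → $1,266,000 × 0.7% × 1/12 = $738.5000
April 1 – April 30, 2021: 1 month at 3.95% → $1,266,000 × 3.95% × 1/12 = $4,167.2500
May 1 – December 31, 2021: 8 months at 3.15% → $1,266,000 × 3.15% × 8/12 = $26,586.0000
Total = $35,922.7500

$35,922.75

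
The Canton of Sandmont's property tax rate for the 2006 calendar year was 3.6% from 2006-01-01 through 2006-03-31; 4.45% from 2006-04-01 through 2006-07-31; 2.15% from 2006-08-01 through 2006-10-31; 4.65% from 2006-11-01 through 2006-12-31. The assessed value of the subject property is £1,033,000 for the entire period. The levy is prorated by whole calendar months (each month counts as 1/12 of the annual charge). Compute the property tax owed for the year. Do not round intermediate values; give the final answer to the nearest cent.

2006-01-01 to 2006-03-31: 3 months at 3.6% → £1,033,000 × 3.6% × 3/12 = £9,297.0000
2006-04-01 to 2006-07-31: 4 months at 4.45% → £1,033,000 × 4.45% × 4/12 = £15,322.8333
2006-08-01 to 2006-10-31: 3 months at 2.15% → £1,033,000 × 2.15% × 3/12 = £5,552.3750
2006-11-01 to 2006-12-31: 2 months at 4.65% → £1,033,000 × 4.65% × 2/12 = £8,005.7500
Total = £38,177.9583

£38,177.96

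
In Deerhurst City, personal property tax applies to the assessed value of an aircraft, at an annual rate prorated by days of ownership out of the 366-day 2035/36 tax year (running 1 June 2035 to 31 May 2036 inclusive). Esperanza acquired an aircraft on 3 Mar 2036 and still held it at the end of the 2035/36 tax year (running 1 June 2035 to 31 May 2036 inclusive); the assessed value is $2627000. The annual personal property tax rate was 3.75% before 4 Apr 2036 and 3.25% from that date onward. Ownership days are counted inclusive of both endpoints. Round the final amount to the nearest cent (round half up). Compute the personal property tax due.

3 Mar – 3 Apr 2036: 32 days at 3.75% → $2627000 × 3.75% × 32/366 = $8613.1148
4 Apr – 31 May 2036: 58 days at 3.25% → $2627000 × 3.25% × 58/366 = $13529.7678
Total = $22142.8825

$22142.88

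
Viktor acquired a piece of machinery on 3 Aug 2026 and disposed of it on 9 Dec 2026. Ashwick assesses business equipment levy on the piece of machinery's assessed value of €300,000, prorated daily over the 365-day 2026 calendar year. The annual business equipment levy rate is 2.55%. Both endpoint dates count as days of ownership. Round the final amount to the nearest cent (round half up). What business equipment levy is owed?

€2,703.70

Days held (3 Aug – 9 Dec 2026): 129 out of 365
Tax = €300,000 × 2.55% × 129/365 = €2,703.6986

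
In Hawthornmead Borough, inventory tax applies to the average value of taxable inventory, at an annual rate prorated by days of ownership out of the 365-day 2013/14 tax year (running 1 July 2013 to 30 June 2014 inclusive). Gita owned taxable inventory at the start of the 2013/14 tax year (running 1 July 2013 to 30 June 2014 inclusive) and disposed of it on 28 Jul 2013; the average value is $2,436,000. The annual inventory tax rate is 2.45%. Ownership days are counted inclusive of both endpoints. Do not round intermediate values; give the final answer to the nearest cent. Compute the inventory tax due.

Days held (1 Jul – 28 Jul 2013): 28 out of 365
Tax = $2,436,000 × 2.45% × 28/365 = $4,578.3452

$4,578.35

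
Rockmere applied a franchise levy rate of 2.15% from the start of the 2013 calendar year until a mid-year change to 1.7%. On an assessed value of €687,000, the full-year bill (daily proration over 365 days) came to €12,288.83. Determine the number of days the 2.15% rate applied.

72 days

Let d = days at the first rate; then 365 − d days at the second rate.
€687,000 × [2.15%·d + 1.7%·(365−d)] / 365 = €12,288.83
Solving gives d = 72, so the new rate took effect on March 14, 2013.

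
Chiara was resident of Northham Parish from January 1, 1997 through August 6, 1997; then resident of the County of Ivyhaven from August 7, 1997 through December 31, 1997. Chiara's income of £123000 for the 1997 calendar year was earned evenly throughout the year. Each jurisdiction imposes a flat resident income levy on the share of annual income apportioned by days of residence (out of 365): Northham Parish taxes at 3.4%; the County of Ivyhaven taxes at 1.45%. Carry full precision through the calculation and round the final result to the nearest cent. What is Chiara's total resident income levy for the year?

£3216.03

Northham Parish, January 1 – August 6, 1997: 218 days → £123000 × 3.4% × 218/365 = £2497.7425
The County of Ivyhaven, August 7 – December 31, 1997: 147 days → £123000 × 1.45% × 147/365 = £718.2863
Total = £3216.0288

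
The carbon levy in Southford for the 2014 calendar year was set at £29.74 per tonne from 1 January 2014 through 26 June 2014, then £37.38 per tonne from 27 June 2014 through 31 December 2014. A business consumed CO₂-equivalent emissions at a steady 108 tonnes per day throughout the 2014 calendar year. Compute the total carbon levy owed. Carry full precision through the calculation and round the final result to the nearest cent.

£1327473.36

1 January – 26 June 2014: 177 days × 108 tonnes/day = 19,116 tonnes at £29.74/tonne → £568509.84
27 June – 31 December 2014: 188 days × 108 tonnes/day = 20,304 tonnes at £37.38/tonne → £758963.52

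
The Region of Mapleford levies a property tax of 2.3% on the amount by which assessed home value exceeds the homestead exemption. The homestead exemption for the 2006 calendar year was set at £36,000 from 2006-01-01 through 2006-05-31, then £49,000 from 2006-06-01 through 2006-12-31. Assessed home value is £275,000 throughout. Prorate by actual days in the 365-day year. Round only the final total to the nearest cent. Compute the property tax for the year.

2006-01-01 to 2006-05-31: 151 days, exemption £36,000 → (£275,000 − £36,000) × 2.3% × 151/365 = £2,274.1014
2006-06-01 to 2006-12-31: 214 days, exemption £49,000 → (£275,000 − £49,000) × 2.3% × 214/365 = £3,047.5945
Total = £5,321.6959

£5,321.70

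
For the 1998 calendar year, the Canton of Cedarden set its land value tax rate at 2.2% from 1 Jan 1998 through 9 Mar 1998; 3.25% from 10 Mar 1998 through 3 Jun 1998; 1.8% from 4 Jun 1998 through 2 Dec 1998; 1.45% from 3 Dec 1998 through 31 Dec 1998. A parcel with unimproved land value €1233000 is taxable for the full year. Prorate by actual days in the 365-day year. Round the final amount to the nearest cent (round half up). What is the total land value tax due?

€26982.43

1 Jan – 9 Mar 1998: 68 days at 2.2% → €1233000 × 2.2% × 68/365 = €5053.6110
10 Mar – 3 Jun 1998: 86 days at 3.25% → €1233000 × 3.25% × 86/365 = €9441.7397
4 Jun – 2 Dec 1998: 182 days at 1.8% → €1233000 × 1.8% × 182/365 = €11066.5973
3 Dec – 31 Dec 1998: 29 days at 1.45% → €1233000 × 1.45% × 29/365 = €1420.4836
Total = €26982.4315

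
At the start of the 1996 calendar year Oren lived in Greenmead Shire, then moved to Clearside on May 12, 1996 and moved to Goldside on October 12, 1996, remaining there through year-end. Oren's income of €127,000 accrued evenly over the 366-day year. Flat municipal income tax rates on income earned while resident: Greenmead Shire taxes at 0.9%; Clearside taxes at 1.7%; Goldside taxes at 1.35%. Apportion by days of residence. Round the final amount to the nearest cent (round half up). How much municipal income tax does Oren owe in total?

Greenmead Shire, January 1 – May 11, 1996: 132 days → €127,000 × 0.9% × 132/366 = €412.2295
Clearside, May 12 – October 11, 1996: 153 days → €127,000 × 1.7% × 153/366 = €902.5328
Goldside, October 12 – December 31, 1996: 81 days → €127,000 × 1.35% × 81/366 = €379.4385
Total = €1,694.2008

€1,694.20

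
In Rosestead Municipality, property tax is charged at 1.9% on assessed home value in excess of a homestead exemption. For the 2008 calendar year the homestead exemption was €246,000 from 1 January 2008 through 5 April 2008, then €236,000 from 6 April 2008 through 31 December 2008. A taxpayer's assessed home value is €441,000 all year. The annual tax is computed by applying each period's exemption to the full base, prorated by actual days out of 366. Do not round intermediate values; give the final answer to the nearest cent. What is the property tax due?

€3,845.16

1 January – 5 April 2008: 96 days, exemption €246,000 → (€441,000 − €246,000) × 1.9% × 96/366 = €971.8033
6 April – 31 December 2008: 270 days, exemption €236,000 → (€441,000 − €236,000) × 1.9% × 270/366 = €2,873.3607
Total = €3,845.1639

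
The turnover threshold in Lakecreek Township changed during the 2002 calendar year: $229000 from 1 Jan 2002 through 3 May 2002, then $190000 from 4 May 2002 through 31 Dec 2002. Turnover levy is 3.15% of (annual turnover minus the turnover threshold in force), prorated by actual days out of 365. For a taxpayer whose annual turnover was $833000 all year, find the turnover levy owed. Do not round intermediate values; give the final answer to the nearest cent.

$19840.51

1 Jan – 3 May 2002: 123 days, exemption $229000 → ($833000 − $229000) × 3.15% × 123/365 = $6411.5014
4 May – 31 Dec 2002: 242 days, exemption $190000 → ($833000 − $190000) × 3.15% × 242/365 = $13429.0110
Total = $19840.5123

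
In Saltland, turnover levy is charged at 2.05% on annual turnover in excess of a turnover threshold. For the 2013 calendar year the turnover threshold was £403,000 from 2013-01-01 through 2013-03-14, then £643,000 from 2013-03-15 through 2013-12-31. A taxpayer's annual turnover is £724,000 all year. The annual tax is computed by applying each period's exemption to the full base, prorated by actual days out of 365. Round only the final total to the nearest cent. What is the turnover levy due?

2013-01-01 to 2013-03-14: 73 days, exemption £403,000 → (£724,000 − £403,000) × 2.05% × 73/365 = £1,316.1000
2013-03-15 to 2013-12-31: 292 days, exemption £643,000 → (£724,000 − £643,000) × 2.05% × 292/365 = £1,328.4000
Total = £2,644.5000

£2,644.50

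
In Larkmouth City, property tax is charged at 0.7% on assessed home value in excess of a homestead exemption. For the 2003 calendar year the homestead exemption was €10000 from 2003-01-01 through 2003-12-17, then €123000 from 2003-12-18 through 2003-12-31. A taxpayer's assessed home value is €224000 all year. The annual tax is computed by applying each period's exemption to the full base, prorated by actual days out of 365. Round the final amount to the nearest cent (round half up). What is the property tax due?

€1467.66

2003-01-01 to 2003-12-17: 351 days, exemption €10000 → (€224000 − €10000) × 0.7% × 351/365 = €1440.5425
2003-12-18 to 2003-12-31: 14 days, exemption €123000 → (€224000 − €123000) × 0.7% × 14/365 = €27.1178
Total = €1467.6603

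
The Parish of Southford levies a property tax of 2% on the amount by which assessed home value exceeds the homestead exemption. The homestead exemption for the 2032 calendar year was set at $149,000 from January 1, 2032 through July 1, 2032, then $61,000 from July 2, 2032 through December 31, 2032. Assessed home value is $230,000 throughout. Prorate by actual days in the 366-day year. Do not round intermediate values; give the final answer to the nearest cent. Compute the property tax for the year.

January 1 – July 1, 2032: 183 days, exemption $149,000 → ($230,000 − $149,000) × 2% × 183/366 = $810.0000
July 2 – December 31, 2032: 183 days, exemption $61,000 → ($230,000 − $61,000) × 2% × 183/366 = $1,690.0000
Total = $2,500.0000

$2,500.00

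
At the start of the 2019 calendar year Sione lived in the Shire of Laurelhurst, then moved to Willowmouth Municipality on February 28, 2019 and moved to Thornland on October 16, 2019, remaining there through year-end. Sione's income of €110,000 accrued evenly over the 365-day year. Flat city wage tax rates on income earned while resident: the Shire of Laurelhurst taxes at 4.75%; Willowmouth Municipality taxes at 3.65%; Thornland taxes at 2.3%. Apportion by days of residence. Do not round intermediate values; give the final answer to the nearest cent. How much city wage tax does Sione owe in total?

€3,894.00

The Shire of Laurelhurst, January 1 – February 27, 2019: 58 days → €110,000 × 4.75% × 58/365 = €830.2740
Willowmouth Municipality, February 28 – October 15, 2019: 230 days → €110,000 × 3.65% × 230/365 = €2,530.0000
Thornland, October 16 – December 31, 2019: 77 days → €110,000 × 2.3% × 77/365 = €533.7260
Total = €3,894.0000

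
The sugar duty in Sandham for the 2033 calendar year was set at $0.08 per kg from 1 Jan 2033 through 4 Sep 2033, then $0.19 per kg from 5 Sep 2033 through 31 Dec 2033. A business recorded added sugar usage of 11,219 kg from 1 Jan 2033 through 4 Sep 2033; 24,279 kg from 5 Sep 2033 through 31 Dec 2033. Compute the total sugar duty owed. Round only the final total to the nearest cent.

$5,510.53

1 Jan – 4 Sep 2033: 11,219 kg at $0.08/kg → $897.52
5 Sep – 31 Dec 2033: 24,279 kg at $0.19/kg → $4,613.01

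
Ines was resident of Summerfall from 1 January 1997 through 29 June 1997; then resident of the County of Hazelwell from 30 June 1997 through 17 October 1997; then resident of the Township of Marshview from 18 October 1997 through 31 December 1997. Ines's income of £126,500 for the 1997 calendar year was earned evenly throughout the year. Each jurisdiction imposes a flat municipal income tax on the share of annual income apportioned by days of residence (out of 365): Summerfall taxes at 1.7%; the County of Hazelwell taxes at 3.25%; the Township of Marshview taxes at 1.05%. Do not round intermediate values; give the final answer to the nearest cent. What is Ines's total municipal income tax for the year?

£2,572.46

Summerfall, 1 January – 29 June 1997: 180 days → £126,500 × 1.7% × 180/365 = £1,060.5205
The County of Hazelwell, 30 June – 17 October 1997: 110 days → £126,500 × 3.25% × 110/365 = £1,239.0068
The Township of Marshview, 18 October – 31 December 1997: 75 days → £126,500 × 1.05% × 75/365 = £272.9281
Total = £2,572.4555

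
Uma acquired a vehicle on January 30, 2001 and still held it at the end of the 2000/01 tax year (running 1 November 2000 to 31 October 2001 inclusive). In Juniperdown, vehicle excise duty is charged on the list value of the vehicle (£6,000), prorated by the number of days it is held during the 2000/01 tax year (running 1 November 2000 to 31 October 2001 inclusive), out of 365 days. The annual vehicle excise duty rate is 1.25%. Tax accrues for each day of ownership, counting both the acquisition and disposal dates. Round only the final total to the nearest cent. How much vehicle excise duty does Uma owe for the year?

£56.51

Days held (January 30 – October 31, 2001): 275 out of 365
Tax = £6,000 × 1.25% × 275/365 = £56.5068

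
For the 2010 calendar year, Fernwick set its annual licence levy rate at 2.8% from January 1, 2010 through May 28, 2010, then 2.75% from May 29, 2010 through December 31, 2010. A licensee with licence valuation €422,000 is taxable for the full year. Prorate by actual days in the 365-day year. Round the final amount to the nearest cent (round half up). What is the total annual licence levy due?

€11,690.56

January 1 – May 28, 2010: 148 days at 2.8% → €422,000 × 2.8% × 148/365 = €4,791.1452
May 29 – December 31, 2010: 217 days at 2.75% → €422,000 × 2.75% × 217/365 = €6,899.4110
Total = €11,690.5562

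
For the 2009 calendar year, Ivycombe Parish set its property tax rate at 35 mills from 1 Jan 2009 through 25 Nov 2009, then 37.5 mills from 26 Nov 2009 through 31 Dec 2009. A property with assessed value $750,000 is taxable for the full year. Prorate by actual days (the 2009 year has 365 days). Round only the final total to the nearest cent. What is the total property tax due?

$26,434.93

1 Jan – 25 Nov 2009: 329 days at 35 mills → $750,000 × 3.5% × 329/365 = $23,660.9589
26 Nov – 31 Dec 2009: 36 days at 37.5 mills → $750,000 × 3.75% × 36/365 = $2,773.9726
Total = $26,434.9315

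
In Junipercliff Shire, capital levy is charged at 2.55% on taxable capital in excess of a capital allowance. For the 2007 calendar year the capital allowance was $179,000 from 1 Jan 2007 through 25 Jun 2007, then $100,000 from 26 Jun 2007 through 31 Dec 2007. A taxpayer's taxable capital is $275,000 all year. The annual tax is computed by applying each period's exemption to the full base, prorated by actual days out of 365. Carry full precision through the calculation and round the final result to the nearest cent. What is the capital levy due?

1 Jan – 25 Jun 2007: 176 days, exemption $179,000 → ($275,000 − $179,000) × 2.55% × 176/365 = $1,180.4055
26 Jun – 31 Dec 2007: 189 days, exemption $100,000 → ($275,000 − $100,000) × 2.55% × 189/365 = $2,310.7192
Total = $3,491.1247

$3,491.12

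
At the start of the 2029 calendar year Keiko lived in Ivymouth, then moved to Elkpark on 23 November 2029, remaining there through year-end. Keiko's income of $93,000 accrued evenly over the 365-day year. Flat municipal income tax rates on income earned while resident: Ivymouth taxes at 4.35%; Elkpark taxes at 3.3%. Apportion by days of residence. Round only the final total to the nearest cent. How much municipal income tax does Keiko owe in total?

$3,941.16

Ivymouth, 1 January – 22 November 2029: 326 days → $93,000 × 4.35% × 326/365 = $3,613.2411
Elkpark, 23 November – 31 December 2029: 39 days → $93,000 × 3.3% × 39/365 = $327.9205
Total = $3,941.1616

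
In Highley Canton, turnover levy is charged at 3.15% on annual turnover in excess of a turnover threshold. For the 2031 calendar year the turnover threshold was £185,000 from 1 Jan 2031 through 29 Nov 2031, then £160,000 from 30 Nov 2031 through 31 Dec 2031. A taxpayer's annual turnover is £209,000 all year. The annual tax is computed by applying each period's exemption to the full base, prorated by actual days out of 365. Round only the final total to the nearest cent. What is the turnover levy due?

1 Jan – 29 Nov 2031: 333 days, exemption £185,000 → (£209,000 − £185,000) × 3.15% × 333/365 = £689.7205
30 Nov – 31 Dec 2031: 32 days, exemption £160,000 → (£209,000 − £160,000) × 3.15% × 32/365 = £135.3205
Total = £825.0411

£825.04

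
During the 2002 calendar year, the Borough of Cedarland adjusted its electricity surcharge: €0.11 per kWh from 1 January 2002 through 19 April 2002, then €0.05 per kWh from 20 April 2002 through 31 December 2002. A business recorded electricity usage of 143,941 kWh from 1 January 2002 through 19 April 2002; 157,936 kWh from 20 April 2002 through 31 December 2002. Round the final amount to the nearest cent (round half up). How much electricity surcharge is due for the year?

1 January – 19 April 2002: 143,941 kWh at €0.11/kWh → €15,833.51
20 April – 31 December 2002: 157,936 kWh at €0.05/kWh → €7,896.80

€23,730.31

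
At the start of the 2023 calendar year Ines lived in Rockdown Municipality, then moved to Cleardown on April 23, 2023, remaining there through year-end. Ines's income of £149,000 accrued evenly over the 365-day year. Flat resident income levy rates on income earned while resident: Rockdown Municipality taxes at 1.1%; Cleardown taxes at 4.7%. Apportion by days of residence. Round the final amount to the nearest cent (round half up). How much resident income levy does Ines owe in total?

£5,357.06

Rockdown Municipality, January 1 – April 22, 2023: 112 days → £149,000 × 1.1% × 112/365 = £502.9260
Cleardown, April 23 – December 31, 2023: 253 days → £149,000 × 4.7% × 253/365 = £4,854.1342
Total = £5,357.0603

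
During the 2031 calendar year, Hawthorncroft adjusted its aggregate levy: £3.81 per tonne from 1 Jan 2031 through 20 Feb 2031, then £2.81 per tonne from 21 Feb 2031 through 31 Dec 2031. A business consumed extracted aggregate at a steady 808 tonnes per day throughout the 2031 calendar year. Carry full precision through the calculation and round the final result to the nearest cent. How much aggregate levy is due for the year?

1 Jan – 20 Feb 2031: 51 days × 808 tonnes/day = 41,208 tonnes at £3.81/tonne → £157,002.48
21 Feb – 31 Dec 2031: 314 days × 808 tonnes/day = 253,712 tonnes at £2.81/tonne → £712,930.72

£869,933.20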